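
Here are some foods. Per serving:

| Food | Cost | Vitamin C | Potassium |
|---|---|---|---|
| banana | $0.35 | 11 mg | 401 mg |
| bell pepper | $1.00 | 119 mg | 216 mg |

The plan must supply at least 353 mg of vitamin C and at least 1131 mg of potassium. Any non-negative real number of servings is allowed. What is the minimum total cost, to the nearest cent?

An LP optimum is at a vertex; with two nutrient constraints at most two foods are used. Check each candidate.
banana only: max(353/11, 1131/401) = 32.09 servings → $11.23.
bell pepper only: max(353/119, 1131/216) = 5.236 servings → $5.24.
banana + bell pepper with both tight: 1.287 servings and 2.847 servings → $3.30.
So the least-cost plan costs $3.30.

$3.30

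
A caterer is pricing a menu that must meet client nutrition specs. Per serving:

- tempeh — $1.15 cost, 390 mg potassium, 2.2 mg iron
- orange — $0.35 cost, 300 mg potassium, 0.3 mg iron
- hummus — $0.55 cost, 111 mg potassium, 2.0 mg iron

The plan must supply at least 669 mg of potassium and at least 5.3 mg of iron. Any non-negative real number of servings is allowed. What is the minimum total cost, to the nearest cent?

$1.81

The cheapest plan sits at a corner of the feasible region — with two constraints it uses at most two foods.
tempeh only: max(669/390, 5.3/2.2) = 2.409 servings → $2.77.
orange only: max(669/300, 5.3/0.3) = 17.67 servings → $6.18.
hummus only: max(669/111, 5.3/2.0) = 6.027 servings → $3.31.
tempeh + orange: the both-tight solution has a negative serving — not a feasible corner.
tempeh + hummus with both tight: 1.399 servings and 1.111 servings → $2.22.
orange + hummus with both tight: 1.323 servings and 2.452 servings → $1.81.
So the least-cost plan costs $1.81.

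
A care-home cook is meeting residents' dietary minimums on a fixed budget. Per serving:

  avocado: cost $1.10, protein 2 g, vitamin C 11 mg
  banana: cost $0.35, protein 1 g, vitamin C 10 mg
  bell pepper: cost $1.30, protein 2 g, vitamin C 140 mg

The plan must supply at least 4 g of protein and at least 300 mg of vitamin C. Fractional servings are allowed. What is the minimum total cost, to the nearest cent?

avocado only: max(4/2, 300/11) = 27.27 servings → $30.00.
banana only: max(4/1, 300/10) = 30 servings → $10.50.
bell pepper only: max(4/2, 300/140) = 2.143 servings → $2.79.
avocado + banana: intersection lies outside the first quadrant.
avocado + bell pepper with both targets exact would need a negative amount; discard.
banana + bell pepper: intersection lies outside the first quadrant.
So the least-cost plan costs $2.79.

$2.79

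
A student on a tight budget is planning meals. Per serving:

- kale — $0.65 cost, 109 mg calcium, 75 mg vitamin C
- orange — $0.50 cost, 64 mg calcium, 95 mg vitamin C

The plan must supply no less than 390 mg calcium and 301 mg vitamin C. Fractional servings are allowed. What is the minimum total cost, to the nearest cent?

$2.40

Two binding constraints pin down two serving amounts, so the optimal mix uses at most two foods. The candidates are each food alone (scaled to the tighter of calcium/vitamin C) and each pair with both constraints tight.
kale only: max(390/109, 301/75) = 4.013 servings → $2.61.
orange only: max(390/64, 301/95) = 6.094 servings → $3.05.
kale + orange with both tight: 3.202 servings and 0.6407 servings → $2.40.
The minimum over all feasible corners is $2.40.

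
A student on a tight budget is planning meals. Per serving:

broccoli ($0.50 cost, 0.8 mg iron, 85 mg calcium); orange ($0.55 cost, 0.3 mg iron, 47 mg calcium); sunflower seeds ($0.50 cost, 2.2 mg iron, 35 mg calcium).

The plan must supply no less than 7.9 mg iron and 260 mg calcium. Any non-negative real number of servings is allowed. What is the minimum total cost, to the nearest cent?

An LP optimum is at a vertex; with two nutrient constraints at most two foods are used. Check each candidate.
broccoli only: max(7.9/0.8, 260/85) = 9.875 servings → $4.94.
orange only: max(7.9/0.3, 260/47) = 26.33 servings → $14.48.
sunflower seeds only: max(7.9/2.2, 260/35) = 7.429 servings → $3.71.
broccoli + orange: intersection lies outside the first quadrant.
broccoli + sunflower seeds with both tight: 1.858 servings and 2.915 servings → $2.39.
orange + sunflower seeds with both tight: 3.181 servings and 3.157 servings → $3.33.
So the least-cost plan costs $2.39.

$2.39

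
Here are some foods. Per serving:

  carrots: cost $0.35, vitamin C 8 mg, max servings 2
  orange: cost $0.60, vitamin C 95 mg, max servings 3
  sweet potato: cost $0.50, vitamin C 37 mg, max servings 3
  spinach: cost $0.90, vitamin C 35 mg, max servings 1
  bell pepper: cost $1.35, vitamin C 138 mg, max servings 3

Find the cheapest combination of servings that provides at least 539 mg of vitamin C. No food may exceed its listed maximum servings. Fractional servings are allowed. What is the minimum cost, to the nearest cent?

$4.28

Cost per mg of vitamin C: orange $0.0063, bell pepper $0.0098, sweet potato $0.0135, spinach $0.0257, carrots $0.0437.
Take 3 servings of orange: +285.0 mg vitamin C for $1.80 (total $1.80, still need 254.0 mg).
Take 1.841 servings of bell pepper: +254.0 mg vitamin C for $2.48 (total $4.28, still need 0.0 mg).
Greedy by cheapest-per-mg is optimal for a single linear constraint, so the minimum cost is $4.28.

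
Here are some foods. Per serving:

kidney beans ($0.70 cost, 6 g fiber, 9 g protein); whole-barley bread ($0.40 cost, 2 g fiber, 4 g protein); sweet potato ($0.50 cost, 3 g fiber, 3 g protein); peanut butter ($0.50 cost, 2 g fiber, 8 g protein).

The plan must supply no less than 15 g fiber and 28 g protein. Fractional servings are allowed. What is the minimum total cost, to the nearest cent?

kidney beans only: max(15/6, 28/9) = 3.111 servings → $2.18.
whole-barley bread only: max(15/2, 28/4) = 7.5 servings → $3.00.
sweet potato only: max(15/3, 28/3) = 9.333 servings → $4.67.
peanut butter only: max(15/2, 28/8) = 7.5 servings → $3.75.
kidney beans + whole-barley bread with both tight: 0.6667 servings and 5.5 servings → $2.67.
kidney beans + sweet potato: intersection lies outside the first quadrant.
kidney beans + peanut butter with both tight: 2.133 servings and 1.1 servings → $2.04.
whole-barley bread + sweet potato with both tight: 6.5 servings and 0.6667 servings → $2.93.
whole-barley bread + peanut butter with both targets exact would need a negative amount; discard.
sweet potato + peanut butter with both tight: 3.556 servings and 2.167 servings → $2.86.
The minimum over all feasible corners is $2.04.

$2.04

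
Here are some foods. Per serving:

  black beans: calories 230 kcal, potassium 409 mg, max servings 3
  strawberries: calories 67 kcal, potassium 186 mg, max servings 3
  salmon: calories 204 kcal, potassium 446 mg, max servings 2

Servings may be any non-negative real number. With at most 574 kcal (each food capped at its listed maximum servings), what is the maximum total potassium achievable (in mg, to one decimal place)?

Potassium per kcal: strawberries 2.776, salmon 2.186, black beans 1.778.
Take 3 servings of strawberries: uses 201 kcal, +558.0 mg potassium (running total 558.0 mg).
Take 1.828 servings of salmon: uses 373 kcal, +815.5 mg potassium (running total 1373.5 mg).
Greedy by best ratio exhausts the calories allowance optimally: 1373.5 mg.

1373.5 mg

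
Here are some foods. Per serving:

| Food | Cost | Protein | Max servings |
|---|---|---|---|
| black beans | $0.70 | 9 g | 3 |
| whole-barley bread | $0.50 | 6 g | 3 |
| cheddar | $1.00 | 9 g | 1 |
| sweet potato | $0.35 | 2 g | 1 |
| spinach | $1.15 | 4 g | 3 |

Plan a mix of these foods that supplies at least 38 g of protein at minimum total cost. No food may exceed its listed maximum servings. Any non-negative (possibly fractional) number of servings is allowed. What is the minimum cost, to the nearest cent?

$3.02

Cost per g of protein: black beans $0.0778, whole-barley bread $0.0833, cheddar $0.1111, sweet potato $0.1750, spinach $0.2875.
Take 3 servings of black beans: +27.0 g protein for $2.10 (total $2.10, still need 11.0 g).
Take 1.833 servings of whole-barley bread: +11.0 g protein for $0.92 (total $3.02, still need 0.0 g).
Greedy by cheapest-per-g is optimal for a single linear constraint, so the minimum cost is $3.02.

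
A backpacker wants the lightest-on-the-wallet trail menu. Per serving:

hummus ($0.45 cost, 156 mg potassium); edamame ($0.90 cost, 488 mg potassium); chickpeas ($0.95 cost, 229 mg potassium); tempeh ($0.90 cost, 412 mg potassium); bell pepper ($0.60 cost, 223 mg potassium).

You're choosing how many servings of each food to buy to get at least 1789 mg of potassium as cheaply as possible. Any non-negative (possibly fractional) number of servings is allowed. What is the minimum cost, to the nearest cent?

$3.30

Cost per mg of potassium: edamame $0.0018, tempeh $0.0022, bell pepper $0.0027, hummus $0.0029, chickpeas $0.0041.
With no serving limits, use only edamame: 1789 mg / 488 mg = 3.666 servings × $0.90 = $3.30.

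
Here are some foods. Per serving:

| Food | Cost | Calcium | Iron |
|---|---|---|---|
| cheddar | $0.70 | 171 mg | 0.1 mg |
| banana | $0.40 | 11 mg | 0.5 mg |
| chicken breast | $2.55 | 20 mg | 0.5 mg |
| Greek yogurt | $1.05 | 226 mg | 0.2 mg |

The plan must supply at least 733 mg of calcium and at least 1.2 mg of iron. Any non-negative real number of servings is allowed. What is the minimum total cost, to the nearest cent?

$3.56

This is a tiny linear program; its minimum lies at a vertex of the feasible set. List the vertices and price them.
cheddar only: max(733/171, 1.2/0.1) = 12 servings → $8.40.
banana only: max(733/11, 1.2/0.5) = 66.64 servings → $26.65.
chicken breast only: max(733/20, 1.2/0.5) = 36.65 servings → $93.46.
Greek yogurt only: max(733/226, 1.2/0.2) = 6 servings → $6.30.
cheddar + banana with both tight: 4.186 servings and 1.563 servings → $3.56.
cheddar + chicken breast with both tight: 4.102 servings and 1.58 servings → $6.90.
cheddar + Greek yogurt: intersection lies outside the first quadrant.
banana + chicken breast: the both-tight solution has a negative serving — not a feasible corner.
banana + Greek yogurt with both tight: 1.125 servings and 3.189 servings → $3.80.
chicken breast + Greek yogurt with both tight: 1.143 servings and 3.142 servings → $6.21.
The minimum over all feasible corners is $3.56.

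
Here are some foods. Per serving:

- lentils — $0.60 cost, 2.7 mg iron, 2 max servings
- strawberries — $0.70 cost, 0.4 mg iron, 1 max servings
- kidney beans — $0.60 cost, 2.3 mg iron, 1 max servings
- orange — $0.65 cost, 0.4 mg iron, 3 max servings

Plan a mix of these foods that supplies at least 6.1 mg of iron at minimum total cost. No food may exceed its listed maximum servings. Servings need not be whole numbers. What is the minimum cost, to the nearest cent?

Cost per mg of iron: lentils $0.2222, kidney beans $0.2609, orange $1.6250, strawberries $1.7500.
Take 2 servings of lentils: +5.4 mg iron for $1.20 (total $1.20, still need 0.7 mg).
Take 0.3043 servings of kidney beans: +0.7 mg iron for $0.18 (total $1.38, still need 0.0 mg).
Greedy by cheapest-per-mg is optimal for a single linear constraint, so the minimum cost is $1.38.

$1.38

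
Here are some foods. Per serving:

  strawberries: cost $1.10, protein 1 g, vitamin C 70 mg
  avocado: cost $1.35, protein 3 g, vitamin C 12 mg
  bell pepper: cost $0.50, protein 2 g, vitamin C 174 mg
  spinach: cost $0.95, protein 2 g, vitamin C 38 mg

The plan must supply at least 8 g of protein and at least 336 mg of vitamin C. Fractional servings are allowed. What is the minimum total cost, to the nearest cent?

Minimising a linear cost over {protein ≥ 8, vitamin C ≥ 336, servings ≥ 0} — the optimum is at a vertex, using one or two foods.
strawberries only: max(8/1, 336/70) = 8 servings → $8.80.
avocado only: max(8/3, 336/12) = 28 servings → $37.80.
bell pepper only: max(8/2, 336/174) = 4 servings → $2.00.
spinach only: max(8/2, 336/38) = 8.842 servings → $8.40.
strawberries + avocado with both tight: 4.606 servings and 1.131 servings → $6.59.
strawberries + bell pepper: the both-tight solution has a negative serving — not a feasible corner.
strawberries + spinach with both tight: 3.608 servings and 2.196 servings → $6.05.
avocado + bell pepper with both tight: 1.446 servings and 1.831 servings → $2.87.
avocado + spinach with both targets exact would need a negative amount; discard.
bell pepper + spinach with both tight: 1.353 servings and 2.647 servings → $3.19.
The minimum over all feasible corners is $2.00.

$2.00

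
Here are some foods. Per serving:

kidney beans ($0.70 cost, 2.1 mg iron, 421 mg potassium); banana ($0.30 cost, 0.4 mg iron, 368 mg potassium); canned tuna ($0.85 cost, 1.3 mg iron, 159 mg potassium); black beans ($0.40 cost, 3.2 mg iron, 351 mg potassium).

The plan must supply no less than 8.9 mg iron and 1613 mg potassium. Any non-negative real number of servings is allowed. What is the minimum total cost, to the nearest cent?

$1.60

kidney beans only: max(8.9/2.1, 1613/421) = 4.238 servings → $2.97.
banana only: max(8.9/0.4, 1613/368) = 22.25 servings → $6.67.
canned tuna only: max(8.9/1.3, 1613/159) = 10.14 servings → $8.62.
black beans only: max(8.9/3.2, 1613/351) = 4.595 servings → $1.84.
kidney beans + banana: intersection lies outside the first quadrant.
kidney beans + canned tuna with both tight: 3.195 servings and 1.685 servings → $3.67.
kidney beans + black beans with both tight: 3.34 servings and 0.5894 servings → $2.57.
banana + canned tuna with both tight: 1.644 servings and 6.34 servings → $5.88.
banana + black beans with both tight: 1.965 servings and 2.536 servings → $1.60.
canned tuna + black beans with both targets exact would need a negative amount; discard.
Cheapest feasible corner: $1.60.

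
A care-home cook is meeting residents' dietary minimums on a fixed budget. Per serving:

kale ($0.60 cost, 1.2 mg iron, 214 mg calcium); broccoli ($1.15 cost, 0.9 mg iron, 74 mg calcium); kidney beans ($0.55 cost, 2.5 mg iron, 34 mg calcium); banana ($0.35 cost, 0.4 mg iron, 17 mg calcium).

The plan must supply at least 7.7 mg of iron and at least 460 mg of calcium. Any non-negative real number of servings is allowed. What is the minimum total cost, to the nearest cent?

For a min-cost LP with two ≥-constraints, a basic feasible solution has at most two positive variables.
kale only: max(7.7/1.2, 460/214) = 6.417 servings → $3.85.
broccoli only: max(7.7/0.9, 460/74) = 8.556 servings → $9.84.
kidney beans only: max(7.7/2.5, 460/34) = 13.53 servings → $7.44.
banana only: max(7.7/0.4, 460/17) = 27.06 servings → $9.47.
kale + broccoli: intersection lies outside the first quadrant.
kale + kidney beans with both tight: 1.797 servings and 2.217 servings → $2.30.
kale + banana with both tight: 0.8144 servings and 16.81 servings → $6.37.
broccoli + kidney beans with both tight: 5.753 servings and 1.009 servings → $7.17.
broccoli + banana with both tight: 3.713 servings and 10.9 servings → $8.08.
kidney beans + banana: the both-tight solution has a negative serving — not a feasible corner.
Cheapest feasible corner: $2.30.

$2.30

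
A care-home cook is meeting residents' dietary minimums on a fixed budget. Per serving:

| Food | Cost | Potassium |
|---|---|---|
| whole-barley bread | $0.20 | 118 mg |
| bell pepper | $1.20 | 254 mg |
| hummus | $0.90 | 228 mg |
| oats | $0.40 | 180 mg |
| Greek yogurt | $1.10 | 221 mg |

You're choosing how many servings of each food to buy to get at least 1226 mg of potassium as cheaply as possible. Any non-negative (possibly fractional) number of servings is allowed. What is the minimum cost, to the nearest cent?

$2.08

Cost per mg of potassium: whole-barley bread $0.0017, oats $0.0022, hummus $0.0039, bell pepper $0.0047, Greek yogurt $0.0050.
With no serving limits, use only whole-barley bread: 1226 mg / 118 mg = 10.39 servings × $0.20 = $2.08.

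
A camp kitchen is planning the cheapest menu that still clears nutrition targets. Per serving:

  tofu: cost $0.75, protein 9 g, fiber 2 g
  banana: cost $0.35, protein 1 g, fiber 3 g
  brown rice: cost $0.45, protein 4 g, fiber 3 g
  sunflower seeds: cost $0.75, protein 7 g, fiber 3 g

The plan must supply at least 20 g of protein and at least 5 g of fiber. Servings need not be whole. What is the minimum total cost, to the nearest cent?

For a min-cost LP with two ≥-constraints, a basic feasible solution has at most two positive variables.
tofu only: max(20/9, 5/2) = 2.5 servings → $1.88.
banana only: max(20/1, 5/3) = 20 servings → $7.00.
brown rice only: max(20/4, 5/3) = 5 servings → $2.25.
sunflower seeds only: max(20/7, 5/3) = 2.857 servings → $2.14.
tofu + banana with both tight: 2.2 servings and 0.2 servings → $1.72.
tofu + brown rice with both tight: 2.105 servings and 0.2632 servings → $1.70.
tofu + sunflower seeds with both tight: 1.923 servings and 0.3846 servings → $1.73.
banana + brown rice: intersection lies outside the first quadrant.
banana + sunflower seeds: the both-tight solution has a negative serving — not a feasible corner.
brown rice + sunflower seeds: the both-tight solution has a negative serving — not a feasible corner.
Cheapest feasible corner: $1.70.

$1.70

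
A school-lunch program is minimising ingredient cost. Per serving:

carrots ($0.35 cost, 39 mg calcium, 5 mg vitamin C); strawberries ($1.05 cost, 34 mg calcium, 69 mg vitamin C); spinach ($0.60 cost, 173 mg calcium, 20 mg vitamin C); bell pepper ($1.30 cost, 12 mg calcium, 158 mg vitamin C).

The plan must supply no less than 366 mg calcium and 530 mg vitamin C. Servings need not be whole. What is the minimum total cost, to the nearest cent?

$5.19

carrots only: max(366/39, 530/5) = 106 servings → $37.10.
strawberries only: max(366/34, 530/69) = 10.76 servings → $11.30.
spinach only: max(366/173, 530/20) = 26.5 servings → $15.90.
bell pepper only: max(366/12, 530/158) = 30.5 servings → $39.65.
carrots + strawberries with both tight: 2.869 servings and 7.473 servings → $8.85.
carrots + spinach: intersection lies outside the first quadrant.
carrots + bell pepper with both tight: 8.435 servings and 3.088 servings → $6.97.
strawberries + spinach with both tight: 7.495 servings and 0.6426 servings → $8.26.
strawberries + bell pepper: the both-tight solution has a negative serving — not a feasible corner.
spinach + bell pepper with both tight: 1.9 servings and 3.114 servings → $5.19.
Cheapest feasible corner: $5.19.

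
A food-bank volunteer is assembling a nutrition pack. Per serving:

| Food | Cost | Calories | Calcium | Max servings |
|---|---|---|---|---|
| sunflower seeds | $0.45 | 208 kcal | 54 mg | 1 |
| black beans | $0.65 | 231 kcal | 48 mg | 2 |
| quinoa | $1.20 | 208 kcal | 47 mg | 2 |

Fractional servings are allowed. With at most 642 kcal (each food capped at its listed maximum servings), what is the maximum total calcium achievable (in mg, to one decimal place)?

Calcium per kcal: sunflower seeds 0.2596, quinoa 0.226, black beans 0.2078.
Take 1 serving of sunflower seeds: uses 208 kcal, +54.0 mg calcium (running total 54.0 mg).
Take 2 servings of quinoa: uses 416 kcal, +94.0 mg calcium (running total 148.0 mg).
Take 0.07792 servings of black beans: uses 18 kcal, +3.7 mg calcium (running total 151.7 mg).
Greedy by best ratio exhausts the calories allowance optimally: 151.7 mg.

151.7 mg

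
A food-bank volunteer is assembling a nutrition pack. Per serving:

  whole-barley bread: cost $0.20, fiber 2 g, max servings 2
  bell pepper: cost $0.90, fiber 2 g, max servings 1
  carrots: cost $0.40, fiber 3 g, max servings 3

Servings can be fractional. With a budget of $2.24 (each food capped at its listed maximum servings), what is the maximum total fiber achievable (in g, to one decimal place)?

14.4 g

Fiber per dollar: whole-barley bread 10, carrots 7.5, bell pepper 2.222.
Take 2 servings of whole-barley bread: spends $0.40, +4.0 g fiber (running total 4.0 g).
Take 3 servings of carrots: spends $1.20, +9.0 g fiber (running total 13.0 g).
Take 0.7111 servings of bell pepper: spends $0.64, +1.4 g fiber (running total 14.4 g).
Greedy by best ratio exhausts the cost allowance optimally: 14.4 g.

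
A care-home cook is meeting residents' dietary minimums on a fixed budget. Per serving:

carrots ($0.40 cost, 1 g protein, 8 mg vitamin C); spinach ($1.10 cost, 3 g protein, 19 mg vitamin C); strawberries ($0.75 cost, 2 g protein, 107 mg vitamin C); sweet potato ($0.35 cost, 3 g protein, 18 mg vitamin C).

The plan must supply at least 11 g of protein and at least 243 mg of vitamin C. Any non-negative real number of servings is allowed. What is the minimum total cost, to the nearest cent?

carrots only: max(11/1, 243/8) = 30.38 servings → $12.15.
spinach only: max(11/3, 243/19) = 12.79 servings → $14.07.
strawberries only: max(11/2, 243/107) = 5.5 servings → $4.12.
sweet potato only: max(11/3, 243/18) = 13.5 servings → $4.72.
carrots + spinach: intersection lies outside the first quadrant.
carrots + strawberries with both tight: 7.593 servings and 1.703 servings → $4.31.
carrots + sweet potato with both targets exact would need a negative amount; discard.
spinach + strawberries with both tight: 2.442 servings and 1.837 servings → $4.06.
spinach + sweet potato: the both-tight solution has a negative serving — not a feasible corner.
strawberries + sweet potato with both tight: 1.863 servings and 2.425 servings → $2.25.
So the least-cost plan costs $2.25.

$2.25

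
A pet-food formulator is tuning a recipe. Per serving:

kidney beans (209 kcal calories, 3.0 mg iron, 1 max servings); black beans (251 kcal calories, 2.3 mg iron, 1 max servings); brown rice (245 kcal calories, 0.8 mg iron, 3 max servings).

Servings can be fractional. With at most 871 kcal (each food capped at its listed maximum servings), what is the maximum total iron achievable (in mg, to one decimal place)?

Iron per kcal: kidney beans 0.01435, black beans 0.009163, brown rice 0.003265.
Take 1 serving of kidney beans: uses 209 kcal, +3.0 mg iron (running total 3.0 mg).
Take 1 serving of black beans: uses 251 kcal, +2.3 mg iron (running total 5.3 mg).
Take 1.678 servings of brown rice: uses 411 kcal, +1.3 mg iron (running total 6.6 mg).
Filling greedily by iron-per-kcal is optimal for one linear limit, giving 6.6 mg.

6.6 mg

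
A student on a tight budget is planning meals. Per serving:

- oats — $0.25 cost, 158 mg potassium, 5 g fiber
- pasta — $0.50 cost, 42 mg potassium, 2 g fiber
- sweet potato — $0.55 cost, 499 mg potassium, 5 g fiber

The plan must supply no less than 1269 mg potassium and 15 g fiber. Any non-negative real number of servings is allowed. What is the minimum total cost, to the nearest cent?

Two binding constraints pin down two serving amounts, so the optimal mix uses at most two foods. The candidates are each food alone (scaled to the tighter of potassium/fiber) and each pair with both constraints tight.
oats only: max(1269/158, 15/5) = 8.032 servings → $2.01.
pasta only: max(1269/42, 15/2) = 30.21 servings → $15.11.
sweet potato only: max(1269/499, 15/5) = 3 servings → $1.65.
oats + pasta: the both-tight solution has a negative serving — not a feasible corner.
oats + sweet potato with both tight: 0.6686 servings and 2.331 servings → $1.45.
pasta + sweet potato with both tight: 1.447 servings and 2.421 servings → $2.06.
The minimum over all feasible corners is $1.45.

$1.45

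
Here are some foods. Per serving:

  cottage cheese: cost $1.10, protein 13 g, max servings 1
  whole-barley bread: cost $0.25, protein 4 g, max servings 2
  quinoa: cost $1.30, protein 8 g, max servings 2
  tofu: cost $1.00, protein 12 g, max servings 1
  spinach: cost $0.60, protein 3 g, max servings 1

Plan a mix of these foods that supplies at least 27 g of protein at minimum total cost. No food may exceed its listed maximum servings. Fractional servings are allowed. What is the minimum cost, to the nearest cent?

$2.09

Cost per g of protein: whole-barley bread $0.0625, tofu $0.0833, cottage cheese $0.0846, quinoa $0.1625, spinach $0.2000.
Take 2 servings of whole-barley bread: +8.0 g protein for $0.50 (total $0.50, still need 19.0 g).
Take 1 serving of tofu: +12.0 g protein for $1.00 (total $1.50, still need 7.0 g).
Take 0.5385 servings of cottage cheese: +7.0 g protein for $0.59 (total $2.09, still need 0.0 g).
Filling from the cheapest source first is optimal under one linear minimum: $2.09.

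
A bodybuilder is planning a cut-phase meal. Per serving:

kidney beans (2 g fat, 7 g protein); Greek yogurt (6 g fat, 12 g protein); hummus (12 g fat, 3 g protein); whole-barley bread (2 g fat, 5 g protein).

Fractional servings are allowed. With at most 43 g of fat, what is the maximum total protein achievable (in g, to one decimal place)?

Protein per g fat: kidney beans 3.5, whole-barley bread 2.5, Greek yogurt 2, hummus 0.25.
With no serving limits, spend the whole fat allowance on kidney beans: 43 g / 2 g × 7 g = 150.5 g.

150.5 g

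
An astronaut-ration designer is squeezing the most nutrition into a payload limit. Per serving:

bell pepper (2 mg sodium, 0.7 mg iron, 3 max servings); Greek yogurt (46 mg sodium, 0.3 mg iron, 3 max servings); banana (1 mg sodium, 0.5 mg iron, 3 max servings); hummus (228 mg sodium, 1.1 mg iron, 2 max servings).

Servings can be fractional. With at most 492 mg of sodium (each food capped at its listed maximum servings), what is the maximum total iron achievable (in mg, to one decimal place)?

Iron per mg sodium: banana 0.5, bell pepper 0.35, Greek yogurt 0.006522, hummus 0.004825.
Take 3 servings of banana: uses 3 mg sodium, +1.5 mg iron (running total 1.5 mg).
Take 3 servings of bell pepper: uses 6 mg sodium, +2.1 mg iron (running total 3.6 mg).
Take 3 servings of Greek yogurt: uses 138 mg sodium, +0.9 mg iron (running total 4.5 mg).
Take 1.513 servings of hummus: uses 345 mg sodium, +1.7 mg iron (running total 6.2 mg).
Greedy by best ratio exhausts the sodium allowance optimally: 6.2 mg.

6.2 mg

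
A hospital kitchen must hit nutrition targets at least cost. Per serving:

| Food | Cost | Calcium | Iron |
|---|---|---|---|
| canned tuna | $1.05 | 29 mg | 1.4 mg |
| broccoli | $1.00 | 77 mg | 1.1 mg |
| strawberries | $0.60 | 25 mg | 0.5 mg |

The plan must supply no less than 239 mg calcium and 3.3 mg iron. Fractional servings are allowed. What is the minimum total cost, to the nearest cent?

For a min-cost LP with two ≥-constraints, a basic feasible solution has at most two positive variables.
canned tuna only: max(239/29, 3.3/1.4) = 8.241 servings → $8.65.
broccoli only: max(239/77, 3.3/1.1) = 3.104 servings → $3.10.
strawberries only: max(239/25, 3.3/0.5) = 9.56 servings → $5.74.
canned tuna + broccoli with both targets exact would need a negative amount; discard.
canned tuna + strawberries with both targets exact would need a negative amount; discard.
broccoli + strawberries: the both-tight solution has a negative serving — not a feasible corner.
So the least-cost plan costs $3.10.

$3.10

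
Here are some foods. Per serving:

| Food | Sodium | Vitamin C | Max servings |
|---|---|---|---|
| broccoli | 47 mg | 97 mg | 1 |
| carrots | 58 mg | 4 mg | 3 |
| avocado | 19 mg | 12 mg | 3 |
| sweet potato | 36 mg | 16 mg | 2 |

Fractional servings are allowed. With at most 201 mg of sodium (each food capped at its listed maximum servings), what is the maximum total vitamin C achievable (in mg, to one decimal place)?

Vitamin C per mg sodium: broccoli 2.064, avocado 0.6316, sweet potato 0.4444, carrots 0.06897.
Take 1 serving of broccoli: uses 47 mg sodium, +97.0 mg vitamin C (running total 97.0 mg).
Take 3 servings of avocado: uses 57 mg sodium, +36.0 mg vitamin C (running total 133.0 mg).
Take 2 servings of sweet potato: uses 72 mg sodium, +32.0 mg vitamin C (running total 165.0 mg).
Take 0.431 servings of carrots: uses 25 mg sodium, +1.7 mg vitamin C (running total 166.7 mg).
Filling greedily by vitamin C-per-mg sodium is optimal for one linear limit, giving 166.7 mg.

166.7 mg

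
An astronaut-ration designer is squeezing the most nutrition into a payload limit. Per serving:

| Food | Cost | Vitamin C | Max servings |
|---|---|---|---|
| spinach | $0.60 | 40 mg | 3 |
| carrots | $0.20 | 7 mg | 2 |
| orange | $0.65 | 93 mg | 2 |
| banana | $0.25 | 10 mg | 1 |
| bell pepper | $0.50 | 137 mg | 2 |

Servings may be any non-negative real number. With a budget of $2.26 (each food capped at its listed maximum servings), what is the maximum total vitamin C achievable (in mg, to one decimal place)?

454.3 mg

Vitamin C per dollar: bell pepper 274, orange 143.1, spinach 66.67, banana 40, carrots 35.
Take 2 servings of bell pepper: spends $1.00, +274.0 mg vitamin C (running total 274.0 mg).
Take 1.938 servings of orange: spends $1.26, +180.3 mg vitamin C (running total 454.3 mg).
Greedy by best ratio exhausts the cost allowance optimally: 454.3 mg.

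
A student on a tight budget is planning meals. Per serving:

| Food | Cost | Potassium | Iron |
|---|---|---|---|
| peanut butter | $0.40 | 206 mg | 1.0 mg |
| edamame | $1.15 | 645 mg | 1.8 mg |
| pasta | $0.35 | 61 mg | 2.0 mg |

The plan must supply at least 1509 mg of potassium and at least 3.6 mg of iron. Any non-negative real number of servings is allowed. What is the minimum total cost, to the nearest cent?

With two linear requirements the optimum uses one or two foods; enumerate the corners.
peanut butter only: max(1509/206, 3.6/1.0) = 7.325 servings → $2.93.
edamame only: max(1509/645, 3.6/1.8) = 2.34 servings → $2.69.
pasta only: max(1509/61, 3.6/2.0) = 24.74 servings → $8.66.
peanut butter + edamame: the both-tight solution has a negative serving — not a feasible corner.
peanut butter + pasta with both targets exact would need a negative amount; discard.
edamame + pasta: the both-tight solution has a negative serving — not a feasible corner.
The minimum over all feasible corners is $2.69.

$2.69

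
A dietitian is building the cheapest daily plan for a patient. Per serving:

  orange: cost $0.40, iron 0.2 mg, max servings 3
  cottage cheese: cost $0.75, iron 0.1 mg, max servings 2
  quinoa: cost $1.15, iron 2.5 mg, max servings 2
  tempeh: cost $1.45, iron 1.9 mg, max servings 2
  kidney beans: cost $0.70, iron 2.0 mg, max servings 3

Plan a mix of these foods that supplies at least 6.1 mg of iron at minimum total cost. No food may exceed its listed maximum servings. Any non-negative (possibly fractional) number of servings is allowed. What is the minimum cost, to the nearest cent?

$2.15

Cost per mg of iron: kidney beans $0.3500, quinoa $0.4600, tempeh $0.7632, orange $2.0000, cottage cheese $7.5000.
Take 3 servings of kidney beans: +6.0 mg iron for $2.10 (total $2.10, still need 0.1 mg).
Take 0.04 servings of quinoa: +0.1 mg iron for $0.05 (total $2.15, still need 0.0 mg).
Greedy by cheapest-per-mg is optimal for a single linear constraint, so the minimum cost is $2.15.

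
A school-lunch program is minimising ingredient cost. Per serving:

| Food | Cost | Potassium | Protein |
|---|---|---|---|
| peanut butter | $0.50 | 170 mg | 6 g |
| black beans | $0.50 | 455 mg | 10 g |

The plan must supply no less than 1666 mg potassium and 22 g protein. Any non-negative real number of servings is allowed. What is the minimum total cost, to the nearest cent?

$1.83

With two linear requirements the optimum uses one or two foods; enumerate the corners.
peanut butter only: max(1666/170, 22/6) = 9.8 servings → $4.90.
black beans only: max(1666/455, 22/10) = 3.662 servings → $1.83.
peanut butter + black beans: the both-tight solution has a negative serving — not a feasible corner.
The minimum over all feasible corners is $1.83.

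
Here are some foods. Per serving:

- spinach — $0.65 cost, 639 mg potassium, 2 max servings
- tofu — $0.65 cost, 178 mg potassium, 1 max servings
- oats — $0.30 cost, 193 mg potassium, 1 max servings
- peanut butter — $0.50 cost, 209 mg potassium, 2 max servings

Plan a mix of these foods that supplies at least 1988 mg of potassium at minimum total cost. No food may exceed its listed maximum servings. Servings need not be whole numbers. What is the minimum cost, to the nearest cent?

$2.96

Cost per mg of potassium: spinach $0.0010, oats $0.0016, peanut butter $0.0024, tofu $0.0037.
Take 2 servings of spinach: +1278.0 mg potassium for $1.30 (total $1.30, still need 710.0 mg).
Take 1 serving of oats: +193.0 mg potassium for $0.30 (total $1.60, still need 517.0 mg).
Take 2 servings of peanut butter: +418.0 mg potassium for $1.00 (total $2.60, still need 99.0 mg).
Take 0.5562 servings of tofu: +99.0 mg potassium for $0.36 (total $2.96, still need 0.0 mg).
Greedy by cheapest-per-mg is optimal for a single linear constraint, so the minimum cost is $2.96.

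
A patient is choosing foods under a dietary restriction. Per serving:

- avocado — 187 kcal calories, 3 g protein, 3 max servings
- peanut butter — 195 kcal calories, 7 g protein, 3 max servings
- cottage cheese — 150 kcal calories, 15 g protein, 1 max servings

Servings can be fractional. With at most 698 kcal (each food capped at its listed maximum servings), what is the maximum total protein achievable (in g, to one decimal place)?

34.7 g

Protein per kcal: cottage cheese 0.1, peanut butter 0.0359, avocado 0.01604.
Take 1 serving of cottage cheese: uses 150 kcal, +15.0 g protein (running total 15.0 g).
Take 2.81 servings of peanut butter: uses 548 kcal, +19.7 g protein (running total 34.7 g).
Filling greedily by protein-per-kcal is optimal for one linear limit, giving 34.7 g.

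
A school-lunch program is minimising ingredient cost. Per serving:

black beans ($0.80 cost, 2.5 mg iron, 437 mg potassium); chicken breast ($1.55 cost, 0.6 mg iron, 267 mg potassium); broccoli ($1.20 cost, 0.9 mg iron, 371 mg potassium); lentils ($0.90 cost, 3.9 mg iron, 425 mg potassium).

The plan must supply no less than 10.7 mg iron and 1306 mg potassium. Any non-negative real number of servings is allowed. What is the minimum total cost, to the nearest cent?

Two binding constraints pin down two serving amounts, so the optimal mix uses at most two foods. The candidates are each food alone (scaled to the tighter of iron/potassium) and each pair with both constraints tight.
black beans only: max(10.7/2.5, 1306/437) = 4.28 servings → $3.42.
chicken breast only: max(10.7/0.6, 1306/267) = 17.83 servings → $27.64.
broccoli only: max(10.7/0.9, 1306/371) = 11.89 servings → $14.27.
lentils only: max(10.7/3.9, 1306/425) = 3.073 servings → $2.77.
black beans + chicken breast: the both-tight solution has a negative serving — not a feasible corner.
black beans + broccoli: the both-tight solution has a negative serving — not a feasible corner.
black beans + lentils with both tight: 0.8506 servings and 2.198 servings → $2.66.
chicken breast + broccoli with both targets exact would need a negative amount; discard.
chicken breast + lentils with both tight: 0.6943 servings and 2.637 servings → $3.45.
broccoli + lentils with both tight: 0.5129 servings and 2.625 servings → $2.98.
The minimum over all feasible corners is $2.66.

$2.66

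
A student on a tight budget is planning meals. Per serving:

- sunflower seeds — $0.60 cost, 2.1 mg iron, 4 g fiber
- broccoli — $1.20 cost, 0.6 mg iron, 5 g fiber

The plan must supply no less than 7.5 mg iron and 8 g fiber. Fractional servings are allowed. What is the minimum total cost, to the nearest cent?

sunflower seeds only: max(7.5/2.1, 8/4) = 3.571 servings → $2.14.
broccoli only: max(7.5/0.6, 8/5) = 12.5 servings → $15.00.
sunflower seeds + broccoli: the both-tight solution has a negative serving — not a feasible corner.
Cheapest feasible corner: $2.14.

$2.14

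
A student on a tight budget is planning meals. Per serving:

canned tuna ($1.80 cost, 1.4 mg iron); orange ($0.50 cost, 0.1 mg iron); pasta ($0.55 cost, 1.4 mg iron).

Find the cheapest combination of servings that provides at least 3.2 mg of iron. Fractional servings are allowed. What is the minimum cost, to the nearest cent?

$1.26

Cost per mg of iron: pasta $0.3929, canned tuna $1.2857, orange $5.0000.
With no serving limits, use only pasta: 3.2 mg / 1.4 mg = 2.286 servings × $0.55 = $1.26.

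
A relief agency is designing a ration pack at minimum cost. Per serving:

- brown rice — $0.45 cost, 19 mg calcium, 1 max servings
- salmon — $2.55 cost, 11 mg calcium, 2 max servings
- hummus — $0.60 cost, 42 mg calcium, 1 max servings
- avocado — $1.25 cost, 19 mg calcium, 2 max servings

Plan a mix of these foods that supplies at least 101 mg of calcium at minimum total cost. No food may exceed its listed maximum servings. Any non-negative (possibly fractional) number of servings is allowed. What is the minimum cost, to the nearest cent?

$4.01

Cost per mg of calcium: hummus $0.0143, brown rice $0.0237, avocado $0.0658, salmon $0.2318.
Take 1 serving of hummus: +42.0 mg calcium for $0.60 (total $0.60, still need 59.0 mg).
Take 1 serving of brown rice: +19.0 mg calcium for $0.45 (total $1.05, still need 40.0 mg).
Take 2 servings of avocado: +38.0 mg calcium for $2.50 (total $3.55, still need 2.0 mg).
Take 0.1818 servings of salmon: +2.0 mg calcium for $0.46 (total $4.01, still need 0.0 mg).
Greedy by cheapest-per-mg is optimal for a single linear constraint, so the minimum cost is $4.01.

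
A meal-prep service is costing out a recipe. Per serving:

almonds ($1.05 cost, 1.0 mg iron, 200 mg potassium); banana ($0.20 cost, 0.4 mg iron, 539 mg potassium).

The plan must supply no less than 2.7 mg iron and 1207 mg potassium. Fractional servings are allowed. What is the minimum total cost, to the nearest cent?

Minimising a linear cost over {iron ≥ 2.7, potassium ≥ 1207, servings ≥ 0} — the optimum is at a vertex, using one or two foods.
almonds only: max(2.7/1.0, 1207/200) = 6.035 servings → $6.34.
banana only: max(2.7/0.4, 1207/539) = 6.75 servings → $1.35.
almonds + banana with both tight: 2.119 servings and 1.453 servings → $2.52.
So the least-cost plan costs $1.35.

$1.35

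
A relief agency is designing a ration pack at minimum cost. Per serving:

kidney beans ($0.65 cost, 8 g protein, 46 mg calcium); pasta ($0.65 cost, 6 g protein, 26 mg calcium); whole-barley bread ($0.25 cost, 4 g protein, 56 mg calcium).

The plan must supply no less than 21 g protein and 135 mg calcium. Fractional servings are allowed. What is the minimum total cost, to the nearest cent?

Two binding constraints pin down two serving amounts, so the optimal mix uses at most two foods. The candidates are each food alone (scaled to the tighter of protein/calcium) and each pair with both constraints tight.
kidney beans only: max(21/8, 135/46) = 2.935 servings → $1.91.
pasta only: max(21/6, 135/26) = 5.192 servings → $3.38.
whole-barley bread only: max(21/4, 135/56) = 5.25 servings → $1.31.
kidney beans + pasta: the both-tight solution has a negative serving — not a feasible corner.
kidney beans + whole-barley bread with both tight: 2.409 servings and 0.4318 servings → $1.67.
pasta + whole-barley bread with both tight: 2.741 servings and 1.138 servings → $2.07.
Cheapest feasible corner: $1.31.

$1.31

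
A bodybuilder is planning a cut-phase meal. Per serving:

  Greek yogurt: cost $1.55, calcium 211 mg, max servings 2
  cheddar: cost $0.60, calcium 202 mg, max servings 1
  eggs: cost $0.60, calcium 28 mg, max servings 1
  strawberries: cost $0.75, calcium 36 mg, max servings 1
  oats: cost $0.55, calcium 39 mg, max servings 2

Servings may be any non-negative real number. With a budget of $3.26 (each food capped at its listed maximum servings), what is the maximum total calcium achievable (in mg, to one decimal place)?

Calcium per dollar: cheddar 336.7, Greek yogurt 136.1, oats 70.91, strawberries 48, eggs 46.67.
Take 1 serving of cheddar: spends $0.60, +202.0 mg calcium (running total 202.0 mg).
Take 1.716 servings of Greek yogurt: spends $2.66, +362.1 mg calcium (running total 564.1 mg).
Filling greedily by calcium-per-dollar is optimal for one linear limit, giving 564.1 mg.

564.1 mg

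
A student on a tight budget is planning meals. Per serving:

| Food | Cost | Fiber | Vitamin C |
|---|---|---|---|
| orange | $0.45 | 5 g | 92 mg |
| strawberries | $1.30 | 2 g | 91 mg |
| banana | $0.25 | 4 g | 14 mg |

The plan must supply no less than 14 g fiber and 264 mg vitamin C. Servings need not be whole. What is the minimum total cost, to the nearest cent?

With two linear requirements the optimum uses one or two foods; enumerate the corners.
orange only: max(14/5, 264/92) = 2.87 servings → $1.29.
strawberries only: max(14/2, 264/91) = 7 servings → $9.10.
banana only: max(14/4, 264/14) = 18.86 servings → $4.71.
orange + strawberries with both tight: 2.753 servings and 0.1181 servings → $1.39.
orange + banana: the both-tight solution has a negative serving — not a feasible corner.
strawberries + banana with both tight: 2.56 servings and 2.22 servings → $3.88.
The minimum over all feasible corners is $1.29.

$1.29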